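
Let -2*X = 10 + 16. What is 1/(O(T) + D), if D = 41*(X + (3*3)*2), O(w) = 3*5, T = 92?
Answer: 1/220 ≈ 0.0045455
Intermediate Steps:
X = -13 (X = -(10 + 16)/2 = -½*26 = -13)
O(w) = 15
D = 205 (D = 41*(-13 + (3*3)*2) = 41*(-13 + 9*2) = 41*(-13 + 18) = 41*5 = 205)
1/(O(T) + D) = 1/(15 + 205) = 1/220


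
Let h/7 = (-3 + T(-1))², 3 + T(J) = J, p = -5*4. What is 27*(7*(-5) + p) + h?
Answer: -1142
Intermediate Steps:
p = -20
T(J) = -3 + J
h = 343 (h = 7*(-3 + (-3 - 1))² = 7*(-3 - 4)² = 7*(-7)² = 7*49 = 343)
27*(7*(-5) + p) + h = 27*(7*(-5) - 20) + 343 = 27*(-35 - 20) + 343 = 27*(-55) + 343 = -1485 + 343 = -1142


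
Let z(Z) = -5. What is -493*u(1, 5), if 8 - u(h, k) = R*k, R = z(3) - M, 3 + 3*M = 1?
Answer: -43877/3 ≈ -14626.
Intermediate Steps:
M = -⅔ (M = -1 + (⅓)*1 = -1 + ⅓ = -⅔ ≈ -0.66667)
R = -13/3 (R = -5 - 1*(-⅔) = -5 + ⅔ = -13/3 ≈ -4.3333)
u(h, k) = 8 + 13*k/3 (u(h, k) = 8 - (-13)*k/3 = 8 + 13*k/3)
-493*u(1, 5) = -493*(8 + (13/3)*5) = -493*(8 + 65/3) = -493*89/3 = -43877/3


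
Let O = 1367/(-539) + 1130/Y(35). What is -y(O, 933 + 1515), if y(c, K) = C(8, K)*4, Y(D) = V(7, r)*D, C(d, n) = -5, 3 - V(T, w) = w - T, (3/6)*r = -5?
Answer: 20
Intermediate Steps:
r = -10 (r = 2*(-5) = -10)
V(T, w) = 3 + T - w (V(T, w) = 3 - (w - T) = 3 + (T - w) = 3 + T - w)
Y(D) = 20*D (Y(D) = (3 + 7 - 1*(-10))*D = (3 + 7 + 10)*D = 20*D)
O = -4969/5390 (O = 1367/(-539) + 1130/((20*35)) = 1367*(-1/539) + 1130/700 = -1367/539 + 1130*(1/700) = -1367/539 + 113/70 = -4969/5390 ≈ -0.92189)
y(c, K) = -20 (y(c, K) = -5*4 = -20)
-y(O, 933 + 1515) = -1*(-20) = 20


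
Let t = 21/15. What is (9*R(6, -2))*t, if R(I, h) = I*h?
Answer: -756/5 ≈ -151.20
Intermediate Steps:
t = 7/5 (t = 21*(1/15) = 7/5 ≈ 1.4000)
(9*R(6, -2))*t = (9*(6*(-2)))*(7/5) = (9*(-12))*(7/5) = -108*7/5 = -756/5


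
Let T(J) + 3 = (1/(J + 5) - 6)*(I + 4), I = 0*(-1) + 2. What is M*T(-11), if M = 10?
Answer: -400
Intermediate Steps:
I = 2 (I = 0 + 2 = 2)
T(J) = -39 + 6/(5 + J) (T(J) = -3 + (1/(J + 5) - 6)*(2 + 4) = -3 + (1/(5 + J) - 6)*6 = -3 + (-6 + 1/(5 + J))*6 = -3 + (-36 + 6/(5 + J)) = -39 + 6/(5 + J))
M*T(-11) = 10*(3*(-63 - 13*(-11))/(5 - 11)) = 10*(3*(-63 + 143)/(-6)) = 10*(3*(-1/6)*80) = 10*(-40) = -400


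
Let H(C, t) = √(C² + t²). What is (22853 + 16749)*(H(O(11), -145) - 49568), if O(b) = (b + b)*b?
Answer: -1962991936 + 39602*√79589 ≈ -1.9518e+9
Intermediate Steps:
O(b) = 2*b² (O(b) = (2*b)*b = 2*b²)
(22853 + 16749)*(H(O(11), -145) - 49568) = (22853 + 16749)*(√((2*11²)² + (-145)²) - 49568) = 39602*(√((2*121)² + 21025) - 49568) = 39602*(√(242² + 21025) - 49568) = 39602*(√(58564 + 21025) - 49568) = 39602*(√79589 - 49568) = 39602*(-49568 + √79589) = -1962991936 + 39602*√79589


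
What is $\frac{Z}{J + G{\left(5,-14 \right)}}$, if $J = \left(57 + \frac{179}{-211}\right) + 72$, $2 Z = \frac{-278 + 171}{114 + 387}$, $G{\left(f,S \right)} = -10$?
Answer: $- \frac{22577}{24979860} \approx -0.00090381$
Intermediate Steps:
$Z = - \frac{107}{1002}$ ($Z = \frac{\left(-278 + 171\right) \frac{1}{114 + 387}}{2} = \frac{\left(-107\right) \frac{1}{501}}{2} = \frac{1}{2} \left(- \frac{107}{501}\right) = - \frac{107}{1002} \approx -0.10679$)
$J = \frac{27040}{211}$ ($J = \left(57 + 179 \left(- \frac{1}{211}\right)\right) + 72 = \left(57 - \frac{179}{211}\right) + 72 = \frac{11848}{211} + 72 = \frac{27040}{211} \approx 128.15$)
$\frac{Z}{J + G{\left(5,-14 \right)}} = \frac{1}{\frac{27040}{211} - 10} \left(- \frac{107}{1002}\right) = \frac{1}{\frac{24930}{211}} \left(- \frac{107}{1002}\right) = \frac{211}{24930} \left(- \frac{107}{1002}\right) = - \frac{22577}{24979860}$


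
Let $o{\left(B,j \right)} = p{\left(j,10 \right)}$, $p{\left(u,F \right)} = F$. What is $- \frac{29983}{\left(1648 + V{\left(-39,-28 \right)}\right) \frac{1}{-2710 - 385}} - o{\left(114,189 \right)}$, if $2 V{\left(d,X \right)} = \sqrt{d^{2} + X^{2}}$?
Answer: $\frac{611611748810}{10861311} - \frac{185594770 \sqrt{2305}}{10861311} \approx 55491.0$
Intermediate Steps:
$V{\left(d,X \right)} = \frac{\sqrt{X^{2} + d^{2}}}{2}$ ($V{\left(d,X \right)} = \frac{\sqrt{d^{2} + X^{2}}}{2} = \frac{\sqrt{X^{2} + d^{2}}}{2}$)
$o{\left(B,j \right)} = 10$
$- \frac{29983}{\left(1648 + V{\left(-39,-28 \right)}\right) \frac{1}{-2710 - 385}} - o{\left(114,189 \right)} = - \frac{29983}{\left(1648 + \frac{\sqrt{\left(-28\right)^{2} + \left(-39\right)^{2}}}{2}\right) \frac{1}{-2710 - 385}} - 10 = - \frac{29983}{\left(1648 + \frac{\sqrt{784 + 1521}}{2}\right) \frac{1}{-3095}} - 10 = - \frac{29983}{\left(1648 + \frac{\sqrt{2305}}{2}\right) \left(- \frac{1}{3095}\right)} - 10 = - \frac{29983}{- \frac{1648}{3095} - \frac{\sqrt{2305}}{6190}} - 10 = -10 - \frac{29983}{- \frac{1648}{3095} - \frac{\sqrt{2305}}{6190}}$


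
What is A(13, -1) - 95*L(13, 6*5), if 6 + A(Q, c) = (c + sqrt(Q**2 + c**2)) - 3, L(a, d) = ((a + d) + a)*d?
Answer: -159610 + sqrt(170) ≈ -1.5960e+5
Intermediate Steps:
L(a, d) = d*(d + 2*a) (L(a, d) = (d + 2*a)*d = d*(d + 2*a))
A(Q, c) = -9 + c + sqrt(Q**2 + c**2) (A(Q, c) = -6 + ((c + sqrt(Q**2 + c**2)) - 3) = -6 + (-3 + c + sqrt(Q**2 + c**2)) = -9 + c + sqrt(Q**2 + c**2))
A(13, -1) - 95*L(13, 6*5) = (-9 - 1 + sqrt(13**2 + (-1)**2)) - 95*6*5*(6*5 + 2*13) = (-9 - 1 + sqrt(169 + 1)) - 2850*(30 + 26) = (-9 - 1 + sqrt(170)) - 2850*56 = (-10 + sqrt(170)) - 95*1680 = (-10 + sqrt(170)) - 159600 = -159610 + sqrt(170)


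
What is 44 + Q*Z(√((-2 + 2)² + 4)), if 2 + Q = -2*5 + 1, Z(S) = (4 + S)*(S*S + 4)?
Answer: -484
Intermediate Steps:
Z(S) = (4 + S)*(4 + S²) (Z(S) = (4 + S)*(S² + 4) = (4 + S)*(4 + S²))
Q = -11 (Q = -2 + (-2*5 + 1) = -2 + (-10 + 1) = -2 - 9 = -11)
44 + Q*Z(√((-2 + 2)² + 4)) = 44 - 11*(16 + (√((-2 + 2)² + 4))³ + 4*√((-2 + 2)² + 4) + 4*(√((-2 + 2)² + 4))²) = 44 - 11*(16 + (√(0² + 4))³ + 4*√(0² + 4) + 4*(√(0² + 4))²) = 44 - 11*(16 + (√(0 + 4))³ + 4*√(0 + 4) + 4*(√(0 + 4))²) = 44 - 11*(16 + (√4)³ + 4*√4 + 4*(√4)²) = 44 - 11*(16 + 2³ + 4*2 + 4*2²) = 44 - 11*(16 + 8 + 8 + 4*4) = 44 - 11*(16 + 8 + 8 + 16) = 44 - 11*48 = 44 - 528 = -484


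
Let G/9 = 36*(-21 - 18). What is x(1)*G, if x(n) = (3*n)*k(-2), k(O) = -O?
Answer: -75816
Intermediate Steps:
x(n) = 6*n (x(n) = (3*n)*(-1*(-2)) = (3*n)*2 = 6*n)
G = -12636 (G = 9*(36*(-21 - 18)) = 9*(36*(-39)) = 9*(-1404) = -12636)
x(1)*G = (6*1)*(-12636) = 6*(-12636) = -75816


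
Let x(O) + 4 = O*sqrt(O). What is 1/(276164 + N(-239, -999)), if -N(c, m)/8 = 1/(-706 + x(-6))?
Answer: 483590033/133550163319980 + I*sqrt(6)/801300979919880 ≈ 3.621e-6 + 3.0569e-15*I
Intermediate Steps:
x(O) = -4 + O**(3/2) (x(O) = -4 + O*sqrt(O) = -4 + O**(3/2))
N(c, m) = -8/(-710 - 6*I*sqrt(6)) (N(c, m) = -8/(-706 + (-4 + (-6)**(3/2))) = -8/(-706 + (-4 - 6*I*sqrt(6))) = -8/(-710 - 6*I*sqrt(6)))
1/(276164 + N(-239, -999)) = 1/(276164 + (1420/126079 - 12*I*sqrt(6)/126079)) = 1/(34818482376/126079 - 12*I*sqrt(6)/126079)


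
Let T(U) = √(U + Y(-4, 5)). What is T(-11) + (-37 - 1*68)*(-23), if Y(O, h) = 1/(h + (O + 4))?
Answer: 2415 + 3*I*√30/5 ≈ 2415.0 + 3.2863*I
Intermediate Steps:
Y(O, h) = 1/(4 + O + h) (Y(O, h) = 1/(h + (4 + O)) = 1/(4 + O + h))
T(U) = √(⅕ + U) (T(U) = √(U + 1/(4 - 4 + 5)) = √(U + 1/5) = √(U + ⅕) = √(⅕ + U))
T(-11) + (-37 - 1*68)*(-23) = √(5 + 25*(-11))/5 + (-37 - 1*68)*(-23) = √(5 - 275)/5 + (-37 - 68)*(-23) = √(-270)/5 - 105*(-23) = (3*I*√30)/5 + 2415 = 3*I*√30/5 + 2415 = 2415 + 3*I*√30/5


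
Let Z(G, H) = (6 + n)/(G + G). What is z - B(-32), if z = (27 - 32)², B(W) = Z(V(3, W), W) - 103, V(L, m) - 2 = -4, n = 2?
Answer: 130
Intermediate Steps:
V(L, m) = -2 (V(L, m) = 2 - 4 = -2)
Z(G, H) = 4/G (Z(G, H) = (6 + 2)/(G + G) = 8/((2*G)) = 8*(1/(2*G)) = 4/G)
B(W) = -105 (B(W) = 4/(-2) - 103 = 4*(-½) - 103 = -2 - 103 = -105)
z = 25 (z = (-5)² = 25)
z - B(-32) = 25 - 1*(-105) = 25 + 105 = 130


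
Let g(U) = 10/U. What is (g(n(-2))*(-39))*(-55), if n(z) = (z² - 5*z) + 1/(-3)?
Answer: 64350/41 ≈ 1569.5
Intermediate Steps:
n(z) = -⅓ + z² - 5*z (n(z) = (z² - 5*z) - ⅓ = -⅓ + z² - 5*z)
(g(n(-2))*(-39))*(-55) = ((10/(-⅓ + (-2)² - 5*(-2)))*(-39))*(-55) = ((10/(-⅓ + 4 + 10))*(-39))*(-55) = ((10/(41/3))*(-39))*(-55) = ((10*(3/41))*(-39))*(-55) = ((30/41)*(-39))*(-55) = -1170/41*(-55) = 64350/41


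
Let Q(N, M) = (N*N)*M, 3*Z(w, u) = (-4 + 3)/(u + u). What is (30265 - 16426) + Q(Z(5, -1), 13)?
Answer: 498217/36 ≈ 13839.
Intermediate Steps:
Z(w, u) = -1/(6*u) (Z(w, u) = ((-4 + 3)/(u + u))/3 = (-1/(2*u))/3 = -1/(6*u))
Q(N, M) = M*N² (Q(N, M) = N²*M = M*N²)
(30265 - 16426) + Q(Z(5, -1), 13) = (30265 - 16426) + 13*(-⅙/(-1))² = 13839 + 13*(-⅙*(-1))² = 13839 + 13*(⅙)² = 13839 + 13*(1/36) = 13839 + 13/36 = 498217/36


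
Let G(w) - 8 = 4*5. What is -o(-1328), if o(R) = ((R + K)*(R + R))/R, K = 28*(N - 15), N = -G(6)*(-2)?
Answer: 360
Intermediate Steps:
G(w) = 28 (G(w) = 8 + 4*5 = 8 + 20 = 28)
N = 56 (N = -1*28*(-2) = -28*(-2) = 56)
K = 1148 (K = 28*(56 - 15) = 28*41 = 1148)
o(R) = 2296 + 2*R (o(R) = ((R + 1148)*(R + R))/R = ((1148 + R)*(2*R))/R = (2*R*(1148 + R))/R = 2296 + 2*R)
-o(-1328) = -(2296 + 2*(-1328)) = -(2296 - 2656) = -1*(-360) = 360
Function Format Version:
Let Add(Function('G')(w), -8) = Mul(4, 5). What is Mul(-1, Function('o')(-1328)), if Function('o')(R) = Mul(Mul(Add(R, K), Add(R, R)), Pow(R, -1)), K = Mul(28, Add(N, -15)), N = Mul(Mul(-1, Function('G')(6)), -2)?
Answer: 360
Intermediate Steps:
Function('G')(w) = 28 (Function('G')(w) = Add(8, Mul(4, 5)) = Add(8, 20) = 28)
N = 56 (N = Mul(Mul(-1, 28), -2) = Mul(-28, -2) = 56)
K = 1148 (K = Mul(28, Add(56, -15)) = Mul(28, 41) = 1148)
Function('o')(R) = Add(2296, Mul(2, R)) (Function('o')(R) = Mul(Mul(Add(R, 1148), Add(R, R)), Pow(R, -1)) = Mul(Mul(Add(1148, R), Mul(2, R)), Pow(R, -1)) = Mul(Mul(2, R, Add(1148, R)), Pow(R, -1)) = Add(2296, Mul(2, R)))
Mul(-1, Function('o')(-1328)) = Mul(-1, Add(2296, Mul(2, -1328))) = Mul(-1, Add(2296, -2656)) = Mul(-1, -360) = 360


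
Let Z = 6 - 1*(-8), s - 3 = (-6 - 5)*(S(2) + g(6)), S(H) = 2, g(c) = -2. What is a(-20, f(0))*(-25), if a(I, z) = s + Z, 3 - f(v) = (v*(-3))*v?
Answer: -425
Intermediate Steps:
f(v) = 3 + 3*v² (f(v) = 3 - v*(-3)*v = 3 - (-3*v)*v = 3 - (-3)*v² = 3 + 3*v²)
s = 3 (s = 3 + (-6 - 5)*(2 - 2) = 3 - 11*0 = 3 + 0 = 3)
Z = 14 (Z = 6 + 8 = 14)
a(I, z) = 17 (a(I, z) = 3 + 14 = 17)
a(-20, f(0))*(-25) = 17*(-25) = -425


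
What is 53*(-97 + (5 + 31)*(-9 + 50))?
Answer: 73087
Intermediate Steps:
53*(-97 + (5 + 31)*(-9 + 50)) = 53*(-97 + 36*41) = 53*(-97 + 1476) = 53*1379 = 73087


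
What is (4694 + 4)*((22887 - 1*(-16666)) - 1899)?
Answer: 176898492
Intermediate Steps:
(4694 + 4)*((22887 - 1*(-16666)) - 1899) = 4698*((22887 + 16666) - 1899) = 4698*(39553 - 1899) = 4698*37654 = 176898492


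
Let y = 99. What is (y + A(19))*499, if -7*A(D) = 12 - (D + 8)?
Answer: 353292/7 ≈ 50470.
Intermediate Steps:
A(D) = -4/7 + D/7 (A(D) = -(12 - (D + 8))/7 = -(12 - (8 + D))/7 = -(12 + (-8 - D))/7 = -(4 - D)/7 = -4/7 + D/7)
(y + A(19))*499 = (99 + (-4/7 + (⅐)*19))*499 = (99 + (-4/7 + 19/7))*499 = (99 + 15/7)*499 = (708/7)*499 = 353292/7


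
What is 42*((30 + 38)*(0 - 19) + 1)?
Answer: -54222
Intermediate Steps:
42*((30 + 38)*(0 - 19) + 1) = 42*(68*(-19) + 1) = 42*(-1292 + 1) = 42*(-1291) = -54222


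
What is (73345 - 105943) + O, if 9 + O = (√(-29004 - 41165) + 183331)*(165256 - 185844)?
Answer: -3774451235 - 20588*I*√70169 ≈ -3.7745e+9 - 5.4536e+6*I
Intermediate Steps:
O = -3774418637 - 20588*I*√70169 (O = -9 + (√(-29004 - 41165) + 183331)*(165256 - 185844) = -9 + (√(-70169) + 183331)*(-20588) = -9 + (I*√70169 + 183331)*(-20588) = -9 + (183331 + I*√70169)*(-20588) = -9 + (-3774418628 - 20588*I*√70169) = -3774418637 - 20588*I*√70169 ≈ -3.7744e+9 - 5.4536e+6*I)
(73345 - 105943) + O = (73345 - 105943) + (-3774418637 - 20588*I*√70169) = -32598 + (-3774418637 - 20588*I*√70169) = -3774451235 - 20588*I*√70169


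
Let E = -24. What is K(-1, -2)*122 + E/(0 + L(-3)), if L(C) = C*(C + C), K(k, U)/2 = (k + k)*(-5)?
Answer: 7316/3 ≈ 2438.7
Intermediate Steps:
K(k, U) = -20*k (K(k, U) = 2*((k + k)*(-5)) = 2*((2*k)*(-5)) = 2*(-10*k) = -20*k)
L(C) = 2*C**2 (L(C) = C*(2*C) = 2*C**2)
K(-1, -2)*122 + E/(0 + L(-3)) = -20*(-1)*122 - 24/(0 + 2*(-3)**2) = 20*122 - 24/(0 + 2*9) = 2440 - 24/(0 + 18) = 2440 - 24/18 = 2440 + (1/18)*(-24) = 2440 - 4/3 = 7316/3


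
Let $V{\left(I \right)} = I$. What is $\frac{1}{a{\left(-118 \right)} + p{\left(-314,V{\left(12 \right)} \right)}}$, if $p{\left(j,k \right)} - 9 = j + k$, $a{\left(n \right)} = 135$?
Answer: $- \frac{1}{158} \approx -0.0063291$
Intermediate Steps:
$p{\left(j,k \right)} = 9 + j + k$ ($p{\left(j,k \right)} = 9 + \left(j + k\right) = 9 + j + k$)
$\frac{1}{a{\left(-118 \right)} + p{\left(-314,V{\left(12 \right)} \right)}} = \frac{1}{135 + \left(9 - 314 + 12\right)} = \frac{1}{135 - 293} = \frac{1}{-158} = - \frac{1}{158}$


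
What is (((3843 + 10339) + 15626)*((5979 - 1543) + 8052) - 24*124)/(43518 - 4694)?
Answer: 46529916/4853 ≈ 9587.9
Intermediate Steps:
(((3843 + 10339) + 15626)*((5979 - 1543) + 8052) - 24*124)/(43518 - 4694) = ((14182 + 15626)*(4436 + 8052) - 2976)/38824 = (29808*12488 - 2976)*(1/38824) = (372242304 - 2976)*(1/38824) = 372239328*(1/38824) = 46529916/4853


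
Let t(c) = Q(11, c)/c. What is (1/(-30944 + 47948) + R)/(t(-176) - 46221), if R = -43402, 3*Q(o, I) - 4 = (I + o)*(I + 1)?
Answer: 32472334708/34622364439 ≈ 0.93790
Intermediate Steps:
Q(o, I) = 4/3 + (1 + I)*(I + o)/3 (Q(o, I) = 4/3 + ((I + o)*(I + 1))/3 = 4/3 + ((I + o)*(1 + I))/3 = 4/3 + ((1 + I)*(I + o))/3 = 4/3 + (1 + I)*(I + o)/3)
t(c) = (5 + 4*c + c**2/3)/c (t(c) = (4/3 + c/3 + (1/3)*11 + c**2/3 + (1/3)*c*11)/c = (4/3 + c/3 + 11/3 + c**2/3 + 11*c/3)/c = (5 + 4*c + c**2/3)/c)
(1/(-30944 + 47948) + R)/(t(-176) - 46221) = (1/(-30944 + 47948) - 43402)/((4 + 5/(-176) + (1/3)*(-176)) - 46221) = (1/17004 - 43402)/((4 + 5*(-1/176) - 176/3) - 46221) = (1/17004 - 43402)/((4 - 5/176 - 176/3) - 46221) = -738007607/(17004*(-28879/528 - 46221)) = -738007607/(17004*(-24433567/528)) = -738007607/17004*(-528/24433567) = 32472334708/34622364439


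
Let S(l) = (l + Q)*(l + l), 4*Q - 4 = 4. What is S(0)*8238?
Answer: 0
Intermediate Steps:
Q = 2 (Q = 1 + (1/4)*4 = 1 + 1 = 2)
S(l) = 2*l*(2 + l) (S(l) = (l + 2)*(l + l) = (2 + l)*(2*l) = 2*l*(2 + l))
S(0)*8238 = (2*0*(2 + 0))*8238 = (2*0*2)*8238 = 0*8238 = 0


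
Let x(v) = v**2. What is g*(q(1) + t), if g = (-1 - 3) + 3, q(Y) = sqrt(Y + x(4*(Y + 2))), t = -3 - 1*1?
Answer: 4 - sqrt(145) ≈ -8.0416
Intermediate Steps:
t = -4 (t = -3 - 1 = -4)
q(Y) = sqrt(Y + (8 + 4*Y)**2) (q(Y) = sqrt(Y + (4*(Y + 2))**2) = sqrt(Y + (4*(2 + Y))**2) = sqrt(Y + (8 + 4*Y)**2))
g = -1 (g = -4 + 3 = -1)
g*(q(1) + t) = -(sqrt(1 + 16*(2 + 1)**2) - 4) = -(sqrt(1 + 16*3**2) - 4) = -(sqrt(1 + 16*9) - 4) = -(sqrt(1 + 144) - 4) = -(sqrt(145) - 4) = -(-4 + sqrt(145)) = 4 - sqrt(145)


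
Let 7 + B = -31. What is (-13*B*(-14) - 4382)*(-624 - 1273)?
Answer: 21432306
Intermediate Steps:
B = -38 (B = -7 - 31 = -38)
(-13*B*(-14) - 4382)*(-624 - 1273) = (-13*(-38)*(-14) - 4382)*(-624 - 1273) = (494*(-14) - 4382)*(-1897) = (-6916 - 4382)*(-1897) = -11298*(-1897) = 21432306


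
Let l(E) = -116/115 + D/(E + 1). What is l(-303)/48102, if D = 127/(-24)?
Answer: -826163/40093979040 ≈ -2.0606e-5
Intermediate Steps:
D = -127/24 (D = 127*(-1/24) = -127/24 ≈ -5.2917)
l(E) = -116/115 - 127/(24*(1 + E)) (l(E) = -116/115 - 127/(24*(E + 1)) = -116*1/115 - 127/(24*(1 + E)) = -116/115 - 127/(24*(1 + E)))
l(-303)/48102 = ((-17389 - 2784*(-303))/(2760*(1 - 303)))/48102 = ((1/2760)*(-17389 + 843552)/(-302))*(1/48102) = ((1/2760)*(-1/302)*826163)*(1/48102) = -826163/833520*1/48102 = -826163/40093979040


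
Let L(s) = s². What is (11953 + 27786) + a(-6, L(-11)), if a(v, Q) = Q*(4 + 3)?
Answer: 40586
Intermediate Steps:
a(v, Q) = 7*Q (a(v, Q) = Q*7 = 7*Q)
(11953 + 27786) + a(-6, L(-11)) = (11953 + 27786) + 7*(-11)² = 39739 + 7*121 = 39739 + 847 = 40586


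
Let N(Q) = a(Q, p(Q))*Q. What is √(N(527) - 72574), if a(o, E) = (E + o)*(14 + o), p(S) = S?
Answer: 2*√75107551 ≈ 17333.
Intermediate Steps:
a(o, E) = (14 + o)*(E + o)
N(Q) = Q*(2*Q² + 28*Q) (N(Q) = (Q² + 14*Q + 14*Q + Q*Q)*Q = (Q² + 14*Q + 14*Q + Q²)*Q = (2*Q² + 28*Q)*Q = Q*(2*Q² + 28*Q))
√(N(527) - 72574) = √(2*527²*(14 + 527) - 72574) = √(2*277729*541 - 72574) = √(300502778 - 72574) = √300430204 = 2*√75107551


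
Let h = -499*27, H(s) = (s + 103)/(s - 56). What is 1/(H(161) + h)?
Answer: -35/471467 ≈ -7.4236e-5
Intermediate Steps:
H(s) = (103 + s)/(-56 + s)
h = -13473
1/(H(161) + h) = 1/((103 + 161)/(-56 + 161) - 13473) = 1/(264/105 - 13473) = 1/((1/105)*264 - 13473) = 1/(88/35 - 13473) = 1/(-471467/35) = -35/471467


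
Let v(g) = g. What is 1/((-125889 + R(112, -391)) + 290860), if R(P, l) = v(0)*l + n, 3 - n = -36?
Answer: 1/165010 ≈ 6.0602e-6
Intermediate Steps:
n = 39 (n = 3 - 1*(-36) = 3 + 36 = 39)
R(P, l) = 39 (R(P, l) = 0*l + 39 = 0 + 39 = 39)
1/((-125889 + R(112, -391)) + 290860) = 1/((-125889 + 39) + 290860) = 1/(-125850 + 290860) = 1/165010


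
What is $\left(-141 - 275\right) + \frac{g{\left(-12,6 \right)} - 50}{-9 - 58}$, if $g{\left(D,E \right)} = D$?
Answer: $- \frac{27810}{67} \approx -415.07$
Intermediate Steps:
$\left(-141 - 275\right) + \frac{g{\left(-12,6 \right)} - 50}{-9 - 58} = \left(-141 - 275\right) + \frac{-12 - 50}{-9 - 58} = -416 + \frac{-12 - 50}{-67} = -416 - - \frac{62}{67} = -416 + \frac{62}{67} = - \frac{27810}{67}$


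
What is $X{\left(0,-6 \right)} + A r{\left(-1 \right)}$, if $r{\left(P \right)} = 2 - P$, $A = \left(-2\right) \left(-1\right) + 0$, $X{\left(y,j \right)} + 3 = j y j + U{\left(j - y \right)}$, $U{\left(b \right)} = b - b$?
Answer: $3$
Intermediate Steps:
$U{\left(b \right)} = 0$
$X{\left(y,j \right)} = -3 + y j^{2}$ ($X{\left(y,j \right)} = -3 + \left(j y j + 0\right) = -3 + \left(y j^{2} + 0\right) = -3 + y j^{2}$)
$A = 2$ ($A = 2 + 0 = 2$)
$X{\left(0,-6 \right)} + A r{\left(-1 \right)} = \left(-3 + 0 \left(-6\right)^{2}\right) + 2 \left(2 - -1\right) = \left(-3 + 0 \cdot 36\right) + 2 \left(2 + 1\right) = \left(-3 + 0\right) + 2 \cdot 3 = -3 + 6 = 3$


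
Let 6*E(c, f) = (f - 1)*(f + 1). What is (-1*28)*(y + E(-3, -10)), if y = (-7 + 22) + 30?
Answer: -1722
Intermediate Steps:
y = 45 (y = 15 + 30 = 45)
E(c, f) = (1 + f)*(-1 + f)/6 (E(c, f) = ((f - 1)*(f + 1))/6 = ((-1 + f)*(1 + f))/6 = ((1 + f)*(-1 + f))/6 = (1 + f)*(-1 + f)/6)
(-1*28)*(y + E(-3, -10)) = (-1*28)*(45 + (-1/6 + (1/6)*(-10)**2)) = -28*(45 + (-1/6 + (1/6)*100)) = -28*(45 + (-1/6 + 50/3)) = -28*(45 + 33/2) = -28*123/2 = -1722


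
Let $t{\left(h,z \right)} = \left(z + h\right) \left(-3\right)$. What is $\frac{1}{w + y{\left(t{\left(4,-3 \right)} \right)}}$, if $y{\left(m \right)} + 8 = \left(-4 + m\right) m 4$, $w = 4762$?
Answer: $\frac{1}{4838} \approx 0.0002067$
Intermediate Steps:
$t{\left(h,z \right)} = - 3 h - 3 z$ ($t{\left(h,z \right)} = \left(h + z\right) \left(-3\right) = - 3 h - 3 z$)
$y{\left(m \right)} = -8 + 4 m \left(-4 + m\right)$ ($y{\left(m \right)} = -8 + \left(-4 + m\right) m 4 = -8 + m \left(-4 + m\right) 4 = -8 + 4 m \left(-4 + m\right)$)
$\frac{1}{w + y{\left(t{\left(4,-3 \right)} \right)}} = \frac{1}{4762 - \left(8 - 4 \left(\left(-3\right) 4 - -9\right)^{2} + 16 \left(\left(-3\right) 4 - -9\right)\right)} = \frac{1}{4762 - \left(8 - 4 \left(-12 + 9\right)^{2} + 16 \left(-12 + 9\right)\right)} = \frac{1}{4762 - \left(-40 - 36\right)} = \frac{1}{4762 + \left(-8 + 48 + 4 \cdot 9\right)} = \frac{1}{4762 + \left(-8 + 48 + 36\right)} = \frac{1}{4762 + 76} = \frac{1}{4838}$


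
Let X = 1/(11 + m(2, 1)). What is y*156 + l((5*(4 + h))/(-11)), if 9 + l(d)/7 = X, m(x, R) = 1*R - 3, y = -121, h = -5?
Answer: -170444/9 ≈ -18938.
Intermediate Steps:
m(x, R) = -3 + R (m(x, R) = R - 3 = -3 + R)
X = ⅑ (X = 1/(11 + (-3 + 1)) = 1/(11 - 2) = 1/9 = ⅑ ≈ 0.11111)
l(d) = -560/9 (l(d) = -63 + 7*(⅑) = -63 + 7/9 = -560/9)
y*156 + l((5*(4 + h))/(-11)) = -121*156 - 560/9 = -18876 - 560/9 = -170444/9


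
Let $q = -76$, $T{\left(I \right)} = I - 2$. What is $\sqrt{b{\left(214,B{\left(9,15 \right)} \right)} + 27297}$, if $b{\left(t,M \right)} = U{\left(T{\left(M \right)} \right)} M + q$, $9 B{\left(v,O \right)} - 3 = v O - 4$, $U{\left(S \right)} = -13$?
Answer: $\frac{\sqrt{243247}}{3} \approx 164.4$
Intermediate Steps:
$T{\left(I \right)} = -2 + I$ ($T{\left(I \right)} = I - 2 = -2 + I$)
$B{\left(v,O \right)} = - \frac{1}{9} + \frac{O v}{9}$ ($B{\left(v,O \right)} = \frac{1}{3} + \frac{v O - 4}{9} = \frac{1}{3} + \frac{O v - 4}{9} = \frac{1}{3} + \frac{-4 + O v}{9} = \frac{1}{3} + \left(- \frac{4}{9} + \frac{O v}{9}\right) = - \frac{1}{9} + \frac{O v}{9}$)
$b{\left(t,M \right)} = -76 - 13 M$ ($b{\left(t,M \right)} = - 13 M - 76 = -76 - 13 M$)
$\sqrt{b{\left(214,B{\left(9,15 \right)} \right)} + 27297} = \sqrt{\left(-76 - 13 \left(- \frac{1}{9} + \frac{1}{9} \cdot 15 \cdot 9\right)\right) + 27297} = \sqrt{\left(-76 - 13 \left(- \frac{1}{9} + 15\right)\right) + 27297} = \sqrt{\left(-76 - \frac{1742}{9}\right) + 27297} = \sqrt{- \frac{2426}{9} + 27297} = \sqrt{\frac{243247}{9}} = \frac{\sqrt{243247}}{3}$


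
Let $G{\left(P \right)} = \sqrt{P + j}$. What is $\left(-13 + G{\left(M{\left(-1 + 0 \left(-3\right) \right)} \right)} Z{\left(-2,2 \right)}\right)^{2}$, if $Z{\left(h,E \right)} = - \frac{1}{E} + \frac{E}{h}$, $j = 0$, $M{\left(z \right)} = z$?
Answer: $\frac{667}{4} + 39 i \approx 166.75 + 39.0 i$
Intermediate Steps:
$G{\left(P \right)} = \sqrt{P}$ ($G{\left(P \right)} = \sqrt{P + 0} = \sqrt{P}$)
$\left(-13 + G{\left(M{\left(-1 + 0 \left(-3\right) \right)} \right)} Z{\left(-2,2 \right)}\right)^{2} = \left(-13 + \sqrt{-1 + 0 \left(-3\right)} \left(- \frac{1}{2} + \frac{2}{-2}\right)\right)^{2} = \left(-13 + \sqrt{-1 + 0} \left(\left(-1\right) \frac{1}{2} + 2 \left(- \frac{1}{2}\right)\right)\right)^{2} = \left(-13 + \sqrt{-1} \left(- \frac{1}{2} - 1\right)\right)^{2} = \left(-13 + i \left(- \frac{3}{2}\right)\right)^{2} = \left(-13 - \frac{3 i}{2}\right)^{2}$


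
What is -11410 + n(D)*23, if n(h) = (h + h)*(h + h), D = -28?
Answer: 60718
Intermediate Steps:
n(h) = 4*h² (n(h) = (2*h)*(2*h) = 4*h²)
-11410 + n(D)*23 = -11410 + (4*(-28)²)*23 = -11410 + (4*784)*23 = -11410 + 3136*23 = -11410 + 72128 = 60718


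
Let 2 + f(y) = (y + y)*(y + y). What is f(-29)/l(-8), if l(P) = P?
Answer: -1681/4 ≈ -420.25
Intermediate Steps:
f(y) = -2 + 4*y² (f(y) = -2 + (y + y)*(y + y) = -2 + (2*y)*(2*y) = -2 + 4*y²)
f(-29)/l(-8) = (-2 + 4*(-29)²)/(-8) = (-2 + 4*841)*(-⅛) = (-2 + 3364)*(-⅛) = 3362*(-⅛) = -1681/4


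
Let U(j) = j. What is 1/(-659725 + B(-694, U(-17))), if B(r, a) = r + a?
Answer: -1/660436 ≈ -1.5142e-6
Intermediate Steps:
B(r, a) = a + r
1/(-659725 + B(-694, U(-17))) = 1/(-659725 + (-17 - 694)) = 1/(-659725 - 711) = 1/(-660436) = -1/660436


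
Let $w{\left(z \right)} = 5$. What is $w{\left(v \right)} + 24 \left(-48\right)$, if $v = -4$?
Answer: $-1147$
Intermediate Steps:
$w{\left(v \right)} + 24 \left(-48\right) = 5 + 24 \left(-48\right) = 5 - 1152 = -1147$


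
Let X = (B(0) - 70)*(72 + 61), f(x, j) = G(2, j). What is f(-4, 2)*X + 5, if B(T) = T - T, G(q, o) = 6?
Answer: -55855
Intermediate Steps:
f(x, j) = 6
B(T) = 0
X = -9310 (X = (0 - 70)*(72 + 61) = -70*133 = -9310)
f(-4, 2)*X + 5 = 6*(-9310) + 5 = -55860 + 5 = -55855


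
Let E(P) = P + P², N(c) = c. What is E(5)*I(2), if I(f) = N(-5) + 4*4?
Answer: 330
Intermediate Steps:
I(f) = 11 (I(f) = -5 + 4*4 = -5 + 16 = 11)
E(5)*I(2) = (5*(1 + 5))*11 = (5*6)*11 = 30*11 = 330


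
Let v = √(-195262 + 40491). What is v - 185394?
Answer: -185394 + I*√154771 ≈ -1.8539e+5 + 393.41*I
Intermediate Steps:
v = I*√154771 (v = √(-154771) = I*√154771 ≈ 393.41*I)
v - 185394 = I*√154771 - 185394 = -185394 + I*√154771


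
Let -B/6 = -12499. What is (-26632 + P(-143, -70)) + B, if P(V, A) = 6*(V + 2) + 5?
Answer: 47521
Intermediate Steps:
P(V, A) = 17 + 6*V (P(V, A) = 6*(2 + V) + 5 = (12 + 6*V) + 5 = 17 + 6*V)
B = 74994 (B = -6*(-12499) = 74994)
(-26632 + P(-143, -70)) + B = (-26632 + (17 + 6*(-143))) + 74994 = (-26632 + (17 - 858)) + 74994 = (-26632 - 841) + 74994 = -27473 + 74994 = 47521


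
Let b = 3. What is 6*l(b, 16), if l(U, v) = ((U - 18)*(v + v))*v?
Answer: -46080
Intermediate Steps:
l(U, v) = 2*v**2*(-18 + U) (l(U, v) = ((-18 + U)*(2*v))*v = (2*v*(-18 + U))*v = 2*v**2*(-18 + U))
6*l(b, 16) = 6*(2*16**2*(-18 + 3)) = 6*(2*256*(-15)) = 6*(-7680) = -46080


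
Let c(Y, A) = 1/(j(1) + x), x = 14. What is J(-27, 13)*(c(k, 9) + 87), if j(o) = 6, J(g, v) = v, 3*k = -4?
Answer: 22633/20 ≈ 1131.7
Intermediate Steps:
k = -4/3 (k = (1/3)*(-4) = -4/3 ≈ -1.3333)
c(Y, A) = 1/20 (c(Y, A) = 1/(6 + 14) = 1/20)
J(-27, 13)*(c(k, 9) + 87) = 13*(1/20 + 87) = 13*(1741/20) = 22633/20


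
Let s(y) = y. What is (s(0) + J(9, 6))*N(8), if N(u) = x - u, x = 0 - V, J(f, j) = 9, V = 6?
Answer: -126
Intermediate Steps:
x = -6 (x = 0 - 1*6 = 0 - 6 = -6)
N(u) = -6 - u
(s(0) + J(9, 6))*N(8) = (0 + 9)*(-6 - 1*8) = 9*(-6 - 8) = 9*(-14) = -126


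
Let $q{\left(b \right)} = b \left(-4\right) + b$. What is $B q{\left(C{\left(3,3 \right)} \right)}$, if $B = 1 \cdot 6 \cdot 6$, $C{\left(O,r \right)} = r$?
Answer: $-324$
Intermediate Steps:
$q{\left(b \right)} = - 3 b$ ($q{\left(b \right)} = - 4 b + b = - 3 b$)
$B = 36$ ($B = 6 \cdot 6 = 36$)
$B q{\left(C{\left(3,3 \right)} \right)} = 36 \left(\left(-3\right) 3\right) = 36 \left(-9\right) = -324$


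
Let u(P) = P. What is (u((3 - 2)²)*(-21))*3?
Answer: -63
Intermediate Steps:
(u((3 - 2)²)*(-21))*3 = ((3 - 2)²*(-21))*3 = (1²*(-21))*3 = (1*(-21))*3 = -21*3 = -63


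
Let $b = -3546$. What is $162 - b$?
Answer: $3708$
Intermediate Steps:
$162 - b = 162 - -3546 = 162 + 3546 = 3708$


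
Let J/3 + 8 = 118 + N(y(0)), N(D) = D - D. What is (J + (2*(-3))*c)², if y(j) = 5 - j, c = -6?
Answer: 133956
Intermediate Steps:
N(D) = 0
J = 330 (J = -24 + 3*(118 + 0) = -24 + 3*118 = -24 + 354 = 330)
(J + (2*(-3))*c)² = (330 + (2*(-3))*(-6))² = (330 - 6*(-6))² = (330 + 36)² = 366² = 133956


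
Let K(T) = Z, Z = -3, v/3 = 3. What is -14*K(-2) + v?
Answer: 51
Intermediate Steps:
v = 9 (v = 3*3 = 9)
K(T) = -3
-14*K(-2) + v = -14*(-3) + 9 = 42 + 9 = 51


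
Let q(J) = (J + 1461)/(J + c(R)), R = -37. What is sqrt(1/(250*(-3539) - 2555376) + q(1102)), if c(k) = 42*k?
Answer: I*sqrt(856871660906146705)/388734238 ≈ 2.3813*I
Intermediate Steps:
q(J) = (1461 + J)/(-1554 + J) (q(J) = (J + 1461)/(J + 42*(-37)) = (1461 + J)/(J - 1554) = (1461 + J)/(-1554 + J))
sqrt(1/(250*(-3539) - 2555376) + q(1102)) = sqrt(1/(250*(-3539) - 2555376) + (1461 + 1102)/(-1554 + 1102)) = sqrt(1/(-884750 - 2555376) + 2563/(-452)) = sqrt(1/(-3440126) - 1/452*2563) = sqrt(-1/3440126 - 2563/452) = sqrt(-4408521695/777468476) = I*sqrt(856871660906146705)/388734238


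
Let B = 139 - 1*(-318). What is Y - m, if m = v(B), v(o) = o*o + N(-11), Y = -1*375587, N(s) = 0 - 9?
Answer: -584427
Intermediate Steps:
N(s) = -9
Y = -375587
B = 457 (B = 139 + 318 = 457)
v(o) = -9 + o**2 (v(o) = o*o - 9 = o**2 - 9 = -9 + o**2)
m = 208840 (m = -9 + 457**2 = -9 + 208849 = 208840)
Y - m = -375587 - 1*208840 = -375587 - 208840 = -584427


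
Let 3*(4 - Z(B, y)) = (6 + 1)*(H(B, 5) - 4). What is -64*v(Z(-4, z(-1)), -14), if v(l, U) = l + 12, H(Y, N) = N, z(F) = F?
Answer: -2624/3 ≈ -874.67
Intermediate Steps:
Z(B, y) = 5/3 (Z(B, y) = 4 - (6 + 1)*(5 - 4)/3 = 4 - 7/3 = 5/3)
v(l, U) = 12 + l
-64*v(Z(-4, z(-1)), -14) = -64*(12 + 5/3) = -64*41/3 = -2624/3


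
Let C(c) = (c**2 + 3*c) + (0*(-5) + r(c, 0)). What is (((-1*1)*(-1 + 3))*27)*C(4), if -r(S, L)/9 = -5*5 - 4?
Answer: -15606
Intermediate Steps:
r(S, L) = 261 (r(S, L) = -9*(-5*5 - 4) = -9*(-25 - 4) = -9*(-29) = 261)
C(c) = 261 + c**2 + 3*c (C(c) = (c**2 + 3*c) + (0*(-5) + 261) = (c**2 + 3*c) + (0 + 261) = (c**2 + 3*c) + 261 = 261 + c**2 + 3*c)
(((-1*1)*(-1 + 3))*27)*C(4) = (((-1*1)*(-1 + 3))*27)*(261 + 4**2 + 3*4) = (-1*2*27)*(261 + 16 + 12) = -2*27*289 = -54*289 = -15606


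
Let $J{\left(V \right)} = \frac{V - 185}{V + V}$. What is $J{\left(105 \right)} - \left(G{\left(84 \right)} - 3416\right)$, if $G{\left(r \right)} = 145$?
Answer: $\frac{68683}{21} \approx 3270.6$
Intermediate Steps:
$J{\left(V \right)} = \frac{-185 + V}{2 V}$
$J{\left(105 \right)} - \left(G{\left(84 \right)} - 3416\right) = \frac{-185 + 105}{2 \cdot 105} - \left(145 - 3416\right) = \frac{1}{2} \cdot \frac{1}{105} \left(-80\right) - \left(145 - 3416\right) = - \frac{8}{21} - -3271 = - \frac{8}{21} + 3271 = \frac{68683}{21}$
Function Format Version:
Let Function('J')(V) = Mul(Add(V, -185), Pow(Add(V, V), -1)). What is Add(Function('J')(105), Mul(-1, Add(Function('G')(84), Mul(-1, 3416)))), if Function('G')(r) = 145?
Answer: Rational(68683, 21) ≈ 3270.6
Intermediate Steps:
Function('J')(V) = Mul(Rational(1, 2), Pow(V, -1), Add(-185, V)) (Function('J')(V) = Mul(Add(-185, V), Pow(Mul(2, V), -1)) = Mul(Add(-185, V), Mul(Rational(1, 2), Pow(V, -1))) = Mul(Rational(1, 2), Pow(V, -1), Add(-185, V)))
Add(Function('J')(105), Mul(-1, Add(Function('G')(84), Mul(-1, 3416)))) = Add(Mul(Rational(1, 2), Pow(105, -1), Add(-185, 105)), Mul(-1, Add(145, Mul(-1, 3416)))) = Add(Mul(Rational(1, 2), Rational(1, 105), -80), Mul(-1, Add(145, -3416))) = Add(Rational(-8, 21), Mul(-1, -3271)) = Add(Rational(-8, 21), 3271) = Rational(68683, 21)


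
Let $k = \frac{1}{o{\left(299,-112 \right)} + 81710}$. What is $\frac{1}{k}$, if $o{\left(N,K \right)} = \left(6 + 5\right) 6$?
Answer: $81776$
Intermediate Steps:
$o{\left(N,K \right)} = 66$ ($o{\left(N,K \right)} = 11 \cdot 6 = 66$)
$k = \frac{1}{81776}$ ($k = \frac{1}{66 + 81710} = \frac{1}{81776} \approx 1.2229 \cdot 10^{-5}$)
$\frac{1}{k} = \frac{1}{\frac{1}{81776}} = 81776$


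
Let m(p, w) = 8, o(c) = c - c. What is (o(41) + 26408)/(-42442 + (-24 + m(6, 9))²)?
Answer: -13204/21093 ≈ -0.62599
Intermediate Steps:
o(c) = 0
(o(41) + 26408)/(-42442 + (-24 + m(6, 9))²) = (0 + 26408)/(-42442 + (-24 + 8)²) = 26408/(-42442 + (-16)²) = 26408/(-42442 + 256) = 26408/(-42186) = 26408*(-1/42186) = -13204/21093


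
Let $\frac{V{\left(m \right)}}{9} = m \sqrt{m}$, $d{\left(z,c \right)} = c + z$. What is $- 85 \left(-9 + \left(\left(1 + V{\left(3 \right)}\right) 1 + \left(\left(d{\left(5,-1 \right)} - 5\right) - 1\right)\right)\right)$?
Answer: $850 - 2295 \sqrt{3} \approx -3125.1$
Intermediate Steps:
$V{\left(m \right)} = 9 m^{\frac{3}{2}}$ ($V{\left(m \right)} = 9 m \sqrt{m} = 9 m^{\frac{3}{2}}$)
$- 85 \left(-9 + \left(\left(1 + V{\left(3 \right)}\right) 1 + \left(\left(d{\left(5,-1 \right)} - 5\right) - 1\right)\right)\right) = - 85 \left(-9 + \left(\left(1 + 9 \cdot 3^{\frac{3}{2}}\right) 1 + \left(\left(\left(-1 + 5\right) - 5\right) - 1\right)\right)\right) = - 85 \left(-9 + \left(\left(1 + 9 \cdot 3 \sqrt{3}\right) 1 + \left(\left(4 - 5\right) - 1\right)\right)\right) = - 85 \left(-9 + \left(\left(1 + 27 \sqrt{3}\right) 1 - 2\right)\right) = - 85 \left(-9 - \left(1 - 27 \sqrt{3}\right)\right) = - 85 \left(-10 + 27 \sqrt{3}\right) = 850 - 2295 \sqrt{3}$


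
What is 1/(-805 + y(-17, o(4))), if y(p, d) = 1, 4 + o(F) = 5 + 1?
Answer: -1/804 ≈ -0.0012438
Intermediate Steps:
o(F) = 2 (o(F) = -4 + (5 + 1) = -4 + 6 = 2)
1/(-805 + y(-17, o(4))) = 1/(-805 + 1) = 1/(-804) = -1/804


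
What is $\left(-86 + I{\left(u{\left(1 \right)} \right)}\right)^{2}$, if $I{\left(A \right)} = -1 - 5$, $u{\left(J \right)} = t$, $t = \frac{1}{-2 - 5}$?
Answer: $8464$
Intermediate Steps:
$t = - \frac{1}{7}$ ($t = \frac{1}{-7} = - \frac{1}{7} \approx -0.14286$)
$u{\left(J \right)} = - \frac{1}{7}$
$I{\left(A \right)} = -6$
$\left(-86 + I{\left(u{\left(1 \right)} \right)}\right)^{2} = \left(-86 - 6\right)^{2} = \left(-92\right)^{2} = 8464$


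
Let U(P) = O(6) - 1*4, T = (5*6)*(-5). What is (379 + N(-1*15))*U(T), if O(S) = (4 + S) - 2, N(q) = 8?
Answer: 1548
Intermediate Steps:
T = -150 (T = 30*(-5) = -150)
O(S) = 2 + S
U(P) = 4 (U(P) = (2 + 6) - 1*4 = 8 - 4 = 4)
(379 + N(-1*15))*U(T) = (379 + 8)*4 = 387*4 = 1548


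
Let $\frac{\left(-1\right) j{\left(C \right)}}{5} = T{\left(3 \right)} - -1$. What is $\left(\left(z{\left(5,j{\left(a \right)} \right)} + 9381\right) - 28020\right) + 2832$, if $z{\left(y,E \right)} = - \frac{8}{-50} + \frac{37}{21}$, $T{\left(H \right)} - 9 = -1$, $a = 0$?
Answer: $- \frac{8297666}{525} \approx -15805.0$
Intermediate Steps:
$T{\left(H \right)} = 8$ ($T{\left(H \right)} = 9 - 1 = 8$)
$j{\left(C \right)} = -45$ ($j{\left(C \right)} = - 5 \left(8 - -1\right) = - 5 \left(8 + 1\right) = \left(-5\right) 9 = -45$)
$z{\left(y,E \right)} = \frac{1009}{525}$ ($z{\left(y,E \right)} = \left(-8\right) \left(- \frac{1}{50}\right) + 37 \cdot \frac{1}{21} = \frac{4}{25} + \frac{37}{21} = \frac{1009}{525}$)
$\left(\left(z{\left(5,j{\left(a \right)} \right)} + 9381\right) - 28020\right) + 2832 = \left(\left(\frac{1009}{525} + 9381\right) - 28020\right) + 2832 = \left(\frac{4926034}{525} - 28020\right) + 2832 = - \frac{9784466}{525} + 2832 = - \frac{8297666}{525}$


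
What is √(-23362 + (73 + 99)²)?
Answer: √6222 ≈ 78.880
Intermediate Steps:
√(-23362 + (73 + 99)²) = √(-23362 + 172²) = √(-23362 + 29584) = √6222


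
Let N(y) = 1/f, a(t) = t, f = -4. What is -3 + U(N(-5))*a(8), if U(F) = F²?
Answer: -5/2 ≈ -2.5000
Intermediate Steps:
N(y) = -¼ (N(y) = 1/(-4) = -¼)
-3 + U(N(-5))*a(8) = -3 + (-¼)²*8 = -3 + (1/16)*8 = -3 + ½ = -5/2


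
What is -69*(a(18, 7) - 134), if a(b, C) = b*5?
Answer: 3036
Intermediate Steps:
a(b, C) = 5*b
-69*(a(18, 7) - 134) = -69*(5*18 - 134) = -69*(90 - 134) = -69*(-44) = 3036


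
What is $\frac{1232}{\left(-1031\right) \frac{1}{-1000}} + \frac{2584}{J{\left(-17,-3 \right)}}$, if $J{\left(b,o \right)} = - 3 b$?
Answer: $\frac{3852712}{3093} \approx 1245.6$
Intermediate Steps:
$\frac{1232}{\left(-1031\right) \frac{1}{-1000}} + \frac{2584}{J{\left(-17,-3 \right)}} = \frac{1232}{\left(-1031\right) \frac{1}{-1000}} + \frac{2584}{\left(-3\right) \left(-17\right)} = \frac{1232}{\left(-1031\right) \left(- \frac{1}{1000}\right)} + \frac{2584}{51} = \frac{1232}{\frac{1031}{1000}} + 2584 \cdot \frac{1}{51} = 1232 \cdot \frac{1000}{1031} + \frac{152}{3} = \frac{1232000}{1031} + \frac{152}{3} = \frac{3852712}{3093}$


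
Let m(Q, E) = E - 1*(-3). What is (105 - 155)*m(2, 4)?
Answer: -350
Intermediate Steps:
m(Q, E) = 3 + E (m(Q, E) = E + 3 = 3 + E)
(105 - 155)*m(2, 4) = (105 - 155)*(3 + 4) = -50*7 = -350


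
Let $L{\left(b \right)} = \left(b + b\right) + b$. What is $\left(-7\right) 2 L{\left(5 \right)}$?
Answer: $-210$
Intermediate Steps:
$L{\left(b \right)} = 3 b$ ($L{\left(b \right)} = 2 b + b = 3 b$)
$\left(-7\right) 2 L{\left(5 \right)} = \left(-7\right) 2 \cdot 3 \cdot 5 = \left(-14\right) 15 = -210$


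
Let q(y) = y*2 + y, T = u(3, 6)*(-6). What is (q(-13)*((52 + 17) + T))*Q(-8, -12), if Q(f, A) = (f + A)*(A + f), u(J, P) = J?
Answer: -795600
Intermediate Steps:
T = -18 (T = 3*(-6) = -18)
Q(f, A) = (A + f)² (Q(f, A) = (A + f)*(A + f) = (A + f)²)
q(y) = 3*y (q(y) = 2*y + y = 3*y)
(q(-13)*((52 + 17) + T))*Q(-8, -12) = ((3*(-13))*((52 + 17) - 18))*(-12 - 8)² = -39*(69 - 18)*(-20)² = -39*51*400 = -1989*400 = -795600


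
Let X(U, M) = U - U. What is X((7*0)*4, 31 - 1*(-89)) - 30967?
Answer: -30967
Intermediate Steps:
X(U, M) = 0
X((7*0)*4, 31 - 1*(-89)) - 30967 = 0 - 30967 = -30967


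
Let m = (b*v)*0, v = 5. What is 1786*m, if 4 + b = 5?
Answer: 0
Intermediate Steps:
b = 1 (b = -4 + 5 = 1)
m = 0 (m = (1*5)*0 = 5*0 = 0)
1786*m = 1786*0 = 0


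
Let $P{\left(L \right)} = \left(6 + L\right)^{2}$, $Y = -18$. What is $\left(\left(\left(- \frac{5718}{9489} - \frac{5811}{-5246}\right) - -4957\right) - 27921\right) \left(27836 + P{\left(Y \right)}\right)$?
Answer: $- \frac{5330686940958450}{8296549} \approx -6.4252 \cdot 10^{8}$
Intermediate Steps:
$\left(\left(\left(- \frac{5718}{9489} - \frac{5811}{-5246}\right) - -4957\right) - 27921\right) \left(27836 + P{\left(Y \right)}\right) = \left(\left(\left(- \frac{5718}{9489} - \frac{5811}{-5246}\right) - -4957\right) - 27921\right) \left(27836 + \left(6 - 18\right)^{2}\right) = \left(\left(\left(\left(-5718\right) \frac{1}{9489} - - \frac{5811}{5246}\right) + 4957\right) - 27921\right) \left(27836 + \left(-12\right)^{2}\right) = \left(\left(\left(- \frac{1906}{3163} + \frac{5811}{5246}\right) + 4957\right) - 27921\right) \left(27836 + 144\right) = \left(\left(\frac{8381317}{16593098} + 4957\right) - 27921\right) 27980 = \left(\frac{82260368103}{16593098} - 27921\right) 27980 = \left(- \frac{381035521155}{16593098}\right) 27980 = - \frac{5330686940958450}{8296549}$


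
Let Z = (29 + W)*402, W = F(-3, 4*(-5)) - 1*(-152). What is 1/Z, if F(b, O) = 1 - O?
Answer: 1/81204 ≈ 1.2315e-5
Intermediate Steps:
W = 173 (W = (1 - 4*(-5)) - 1*(-152) = (1 - 1*(-20)) + 152 = (1 + 20) + 152 = 21 + 152 = 173)
Z = 81204 (Z = (29 + 173)*402 = 202*402 = 81204)
1/Z = 1/81204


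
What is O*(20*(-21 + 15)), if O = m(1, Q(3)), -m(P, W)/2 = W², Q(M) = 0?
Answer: 0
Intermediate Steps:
m(P, W) = -2*W²
O = 0 (O = -2*0² = -2*0 = 0)
O*(20*(-21 + 15)) = 0*(20*(-21 + 15)) = 0*(20*(-6)) = 0*(-120) = 0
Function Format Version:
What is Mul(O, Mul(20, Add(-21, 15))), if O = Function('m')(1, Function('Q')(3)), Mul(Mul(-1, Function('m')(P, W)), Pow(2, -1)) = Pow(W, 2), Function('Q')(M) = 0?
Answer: 0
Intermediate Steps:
Function('m')(P, W) = Mul(-2, Pow(W, 2))
O = 0 (O = Mul(-2, Pow(0, 2)) = Mul(-2, 0) = 0)
Mul(O, Mul(20, Add(-21, 15))) = Mul(0, Mul(20, Add(-21, 15))) = Mul(0, Mul(20, -6)) = Mul(0, -120) = 0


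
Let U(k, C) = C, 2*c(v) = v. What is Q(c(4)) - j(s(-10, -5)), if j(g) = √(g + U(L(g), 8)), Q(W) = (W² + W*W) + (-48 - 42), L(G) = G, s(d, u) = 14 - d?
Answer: -82 - 4*√2 ≈ -87.657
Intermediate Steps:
c(v) = v/2
Q(W) = -90 + 2*W² (Q(W) = (W² + W²) - 90 = 2*W² - 90 = -90 + 2*W²)
j(g) = √(8 + g) (j(g) = √(g + 8) = √(8 + g))
Q(c(4)) - j(s(-10, -5)) = (-90 + 2*((½)*4)²) - √(8 + (14 - 1*(-10))) = (-90 + 2*2²) - √(8 + (14 + 10)) = (-90 + 2*4) - √(8 + 24) = (-90 + 8) - √32 = -82 - 4*√2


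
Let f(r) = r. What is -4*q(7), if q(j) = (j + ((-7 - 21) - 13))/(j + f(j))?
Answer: 68/7 ≈ 9.7143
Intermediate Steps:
q(j) = (-41 + j)/(2*j) (q(j) = (j + ((-7 - 21) - 13))/(j + j) = (j + (-28 - 13))/((2*j)) = (j - 41)*(1/(2*j)) = (-41 + j)*(1/(2*j)) = (-41 + j)/(2*j))
-4*q(7) = -2*(-41 + 7)/7 = -2*(-34)/7 = -4*(-17/7) = 68/7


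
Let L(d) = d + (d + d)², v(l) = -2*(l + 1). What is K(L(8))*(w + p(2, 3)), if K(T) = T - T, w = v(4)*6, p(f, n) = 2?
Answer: 0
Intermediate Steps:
v(l) = -2 - 2*l (v(l) = -2*(1 + l) = -2 - 2*l)
w = -60 (w = (-2 - 2*4)*6 = (-2 - 8)*6 = -10*6 = -60)
L(d) = d + 4*d² (L(d) = d + (2*d)² = d + 4*d²)
K(T) = 0
K(L(8))*(w + p(2, 3)) = 0*(-60 + 2) = 0*(-58) = 0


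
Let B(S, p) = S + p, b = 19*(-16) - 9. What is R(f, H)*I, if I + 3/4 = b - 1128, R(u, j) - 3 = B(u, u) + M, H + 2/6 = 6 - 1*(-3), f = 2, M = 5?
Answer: -17301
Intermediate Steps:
b = -313 (b = -304 - 9 = -313)
H = 26/3 (H = -1/3 + (6 - 1*(-3)) = -1/3 + (6 + 3) = -1/3 + 9 = 26/3 ≈ 8.6667)
R(u, j) = 8 + 2*u (R(u, j) = 3 + ((u + u) + 5) = 3 + (2*u + 5) = 3 + (5 + 2*u) = 8 + 2*u)
I = -5767/4 (I = -3/4 + (-313 - 1128) = -3/4 - 1441 = -5767/4 ≈ -1441.8)
R(f, H)*I = (8 + 2*2)*(-5767/4) = (8 + 4)*(-5767/4) = 12*(-5767/4) = -17301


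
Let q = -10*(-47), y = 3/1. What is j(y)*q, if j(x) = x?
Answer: 1410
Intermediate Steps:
y = 3 (y = 3*1 = 3)
q = 470
j(y)*q = 3*470 = 1410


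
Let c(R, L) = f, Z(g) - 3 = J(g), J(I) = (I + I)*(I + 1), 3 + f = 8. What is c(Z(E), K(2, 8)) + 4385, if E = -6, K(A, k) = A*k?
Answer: 4390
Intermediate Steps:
f = 5 (f = -3 + 8 = 5)
J(I) = 2*I*(1 + I) (J(I) = (2*I)*(1 + I) = 2*I*(1 + I))
Z(g) = 3 + 2*g*(1 + g)
c(R, L) = 5
c(Z(E), K(2, 8)) + 4385 = 5 + 4385 = 4390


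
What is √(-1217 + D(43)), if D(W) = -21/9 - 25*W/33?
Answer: I*√151481/11 ≈ 35.382*I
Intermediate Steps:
D(W) = -7/3 - 25*W/33 (D(W) = -21*⅑ - 25*W/33 = -7/3 - 25*W/33)
√(-1217 + D(43)) = √(-1217 + (-7/3 - 25/33*43)) = √(-1217 + (-7/3 - 1075/33)) = √(-1217 - 384/11) = √(-13771/11) = I*√151481/11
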